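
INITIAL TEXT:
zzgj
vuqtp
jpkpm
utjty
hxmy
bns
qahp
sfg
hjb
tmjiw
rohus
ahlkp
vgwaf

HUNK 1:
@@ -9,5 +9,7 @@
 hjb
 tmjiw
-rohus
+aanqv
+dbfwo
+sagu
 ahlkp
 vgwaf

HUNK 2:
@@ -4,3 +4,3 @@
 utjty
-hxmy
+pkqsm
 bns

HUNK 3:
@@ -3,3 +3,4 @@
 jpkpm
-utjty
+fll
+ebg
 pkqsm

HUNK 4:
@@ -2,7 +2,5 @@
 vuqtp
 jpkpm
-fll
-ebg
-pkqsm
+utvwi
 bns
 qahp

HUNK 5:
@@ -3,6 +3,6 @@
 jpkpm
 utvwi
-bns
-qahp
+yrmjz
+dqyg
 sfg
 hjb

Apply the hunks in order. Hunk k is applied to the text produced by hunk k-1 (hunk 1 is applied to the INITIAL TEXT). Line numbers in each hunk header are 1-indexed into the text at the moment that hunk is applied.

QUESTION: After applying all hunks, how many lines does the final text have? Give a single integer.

Hunk 1: at line 9 remove [rohus] add [aanqv,dbfwo,sagu] -> 15 lines: zzgj vuqtp jpkpm utjty hxmy bns qahp sfg hjb tmjiw aanqv dbfwo sagu ahlkp vgwaf
Hunk 2: at line 4 remove [hxmy] add [pkqsm] -> 15 lines: zzgj vuqtp jpkpm utjty pkqsm bns qahp sfg hjb tmjiw aanqv dbfwo sagu ahlkp vgwaf
Hunk 3: at line 3 remove [utjty] add [fll,ebg] -> 16 lines: zzgj vuqtp jpkpm fll ebg pkqsm bns qahp sfg hjb tmjiw aanqv dbfwo sagu ahlkp vgwaf
Hunk 4: at line 2 remove [fll,ebg,pkqsm] add [utvwi] -> 14 lines: zzgj vuqtp jpkpm utvwi bns qahp sfg hjb tmjiw aanqv dbfwo sagu ahlkp vgwaf
Hunk 5: at line 3 remove [bns,qahp] add [yrmjz,dqyg] -> 14 lines: zzgj vuqtp jpkpm utvwi yrmjz dqyg sfg hjb tmjiw aanqv dbfwo sagu ahlkp vgwaf
Final line count: 14

Answer: 14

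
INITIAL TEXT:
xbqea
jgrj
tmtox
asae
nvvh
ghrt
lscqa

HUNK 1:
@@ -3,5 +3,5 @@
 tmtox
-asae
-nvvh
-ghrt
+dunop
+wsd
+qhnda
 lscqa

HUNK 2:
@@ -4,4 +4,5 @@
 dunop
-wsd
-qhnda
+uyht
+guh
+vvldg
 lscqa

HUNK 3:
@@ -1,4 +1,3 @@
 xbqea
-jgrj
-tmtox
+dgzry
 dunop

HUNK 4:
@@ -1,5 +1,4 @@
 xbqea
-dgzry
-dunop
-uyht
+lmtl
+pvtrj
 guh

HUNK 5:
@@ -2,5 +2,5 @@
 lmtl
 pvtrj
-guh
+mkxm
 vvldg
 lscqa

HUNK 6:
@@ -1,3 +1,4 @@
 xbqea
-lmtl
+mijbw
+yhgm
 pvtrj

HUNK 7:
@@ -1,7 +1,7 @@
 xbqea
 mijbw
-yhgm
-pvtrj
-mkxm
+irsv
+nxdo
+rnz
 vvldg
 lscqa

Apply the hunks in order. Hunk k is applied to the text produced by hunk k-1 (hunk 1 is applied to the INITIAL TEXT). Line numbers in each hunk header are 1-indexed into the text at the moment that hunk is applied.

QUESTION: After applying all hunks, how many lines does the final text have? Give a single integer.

Hunk 1: at line 3 remove [asae,nvvh,ghrt] add [dunop,wsd,qhnda] -> 7 lines: xbqea jgrj tmtox dunop wsd qhnda lscqa
Hunk 2: at line 4 remove [wsd,qhnda] add [uyht,guh,vvldg] -> 8 lines: xbqea jgrj tmtox dunop uyht guh vvldg lscqa
Hunk 3: at line 1 remove [jgrj,tmtox] add [dgzry] -> 7 lines: xbqea dgzry dunop uyht guh vvldg lscqa
Hunk 4: at line 1 remove [dgzry,dunop,uyht] add [lmtl,pvtrj] -> 6 lines: xbqea lmtl pvtrj guh vvldg lscqa
Hunk 5: at line 2 remove [guh] add [mkxm] -> 6 lines: xbqea lmtl pvtrj mkxm vvldg lscqa
Hunk 6: at line 1 remove [lmtl] add [mijbw,yhgm] -> 7 lines: xbqea mijbw yhgm pvtrj mkxm vvldg lscqa
Hunk 7: at line 1 remove [yhgm,pvtrj,mkxm] add [irsv,nxdo,rnz] -> 7 lines: xbqea mijbw irsv nxdo rnz vvldg lscqa
Final line count: 7

Answer: 7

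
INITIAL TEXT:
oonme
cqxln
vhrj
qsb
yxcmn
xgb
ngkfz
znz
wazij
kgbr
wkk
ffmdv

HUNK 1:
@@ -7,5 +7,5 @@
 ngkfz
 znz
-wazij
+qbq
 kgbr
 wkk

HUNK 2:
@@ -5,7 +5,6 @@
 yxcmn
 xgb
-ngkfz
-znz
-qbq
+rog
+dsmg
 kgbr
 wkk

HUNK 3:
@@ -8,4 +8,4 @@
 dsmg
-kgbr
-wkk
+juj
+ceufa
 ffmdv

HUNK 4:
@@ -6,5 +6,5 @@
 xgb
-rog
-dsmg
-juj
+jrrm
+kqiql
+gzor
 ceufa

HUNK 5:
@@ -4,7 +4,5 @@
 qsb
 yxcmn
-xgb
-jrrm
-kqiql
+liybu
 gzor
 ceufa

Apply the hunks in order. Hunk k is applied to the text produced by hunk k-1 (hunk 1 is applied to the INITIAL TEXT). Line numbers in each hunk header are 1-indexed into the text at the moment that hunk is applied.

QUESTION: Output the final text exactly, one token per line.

Hunk 1: at line 7 remove [wazij] add [qbq] -> 12 lines: oonme cqxln vhrj qsb yxcmn xgb ngkfz znz qbq kgbr wkk ffmdv
Hunk 2: at line 5 remove [ngkfz,znz,qbq] add [rog,dsmg] -> 11 lines: oonme cqxln vhrj qsb yxcmn xgb rog dsmg kgbr wkk ffmdv
Hunk 3: at line 8 remove [kgbr,wkk] add [juj,ceufa] -> 11 lines: oonme cqxln vhrj qsb yxcmn xgb rog dsmg juj ceufa ffmdv
Hunk 4: at line 6 remove [rog,dsmg,juj] add [jrrm,kqiql,gzor] -> 11 lines: oonme cqxln vhrj qsb yxcmn xgb jrrm kqiql gzor ceufa ffmdv
Hunk 5: at line 4 remove [xgb,jrrm,kqiql] add [liybu] -> 9 lines: oonme cqxln vhrj qsb yxcmn liybu gzor ceufa ffmdv

Answer: oonme
cqxln
vhrj
qsb
yxcmn
liybu
gzor
ceufa
ffmdv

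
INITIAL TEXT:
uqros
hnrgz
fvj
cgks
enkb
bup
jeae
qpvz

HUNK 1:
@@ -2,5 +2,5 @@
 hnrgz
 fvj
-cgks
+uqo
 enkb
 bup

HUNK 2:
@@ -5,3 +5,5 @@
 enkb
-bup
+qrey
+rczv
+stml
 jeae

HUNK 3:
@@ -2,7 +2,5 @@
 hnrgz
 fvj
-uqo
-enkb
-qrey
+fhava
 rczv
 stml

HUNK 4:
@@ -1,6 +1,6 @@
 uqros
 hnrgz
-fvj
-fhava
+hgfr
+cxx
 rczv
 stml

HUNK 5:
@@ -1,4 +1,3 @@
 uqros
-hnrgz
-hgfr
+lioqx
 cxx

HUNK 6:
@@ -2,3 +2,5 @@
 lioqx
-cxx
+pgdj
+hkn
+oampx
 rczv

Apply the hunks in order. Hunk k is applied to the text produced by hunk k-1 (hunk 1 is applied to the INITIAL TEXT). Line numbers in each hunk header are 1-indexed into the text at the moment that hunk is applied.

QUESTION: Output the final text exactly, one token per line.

Hunk 1: at line 2 remove [cgks] add [uqo] -> 8 lines: uqros hnrgz fvj uqo enkb bup jeae qpvz
Hunk 2: at line 5 remove [bup] add [qrey,rczv,stml] -> 10 lines: uqros hnrgz fvj uqo enkb qrey rczv stml jeae qpvz
Hunk 3: at line 2 remove [uqo,enkb,qrey] add [fhava] -> 8 lines: uqros hnrgz fvj fhava rczv stml jeae qpvz
Hunk 4: at line 1 remove [fvj,fhava] add [hgfr,cxx] -> 8 lines: uqros hnrgz hgfr cxx rczv stml jeae qpvz
Hunk 5: at line 1 remove [hnrgz,hgfr] add [lioqx] -> 7 lines: uqros lioqx cxx rczv stml jeae qpvz
Hunk 6: at line 2 remove [cxx] add [pgdj,hkn,oampx] -> 9 lines: uqros lioqx pgdj hkn oampx rczv stml jeae qpvz

Answer: uqros
lioqx
pgdj
hkn
oampx
rczv
stml
jeae
qpvz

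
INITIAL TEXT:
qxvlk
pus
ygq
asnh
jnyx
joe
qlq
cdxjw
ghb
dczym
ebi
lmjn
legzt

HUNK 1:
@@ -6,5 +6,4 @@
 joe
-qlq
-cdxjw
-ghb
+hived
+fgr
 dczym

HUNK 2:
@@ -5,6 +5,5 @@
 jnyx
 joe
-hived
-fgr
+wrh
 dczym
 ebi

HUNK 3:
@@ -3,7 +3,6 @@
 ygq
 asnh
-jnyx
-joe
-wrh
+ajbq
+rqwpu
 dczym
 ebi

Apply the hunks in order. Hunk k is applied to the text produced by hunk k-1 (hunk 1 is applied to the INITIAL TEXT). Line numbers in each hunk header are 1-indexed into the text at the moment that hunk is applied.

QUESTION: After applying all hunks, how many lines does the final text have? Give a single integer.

Answer: 10

Derivation:
Hunk 1: at line 6 remove [qlq,cdxjw,ghb] add [hived,fgr] -> 12 lines: qxvlk pus ygq asnh jnyx joe hived fgr dczym ebi lmjn legzt
Hunk 2: at line 5 remove [hived,fgr] add [wrh] -> 11 lines: qxvlk pus ygq asnh jnyx joe wrh dczym ebi lmjn legzt
Hunk 3: at line 3 remove [jnyx,joe,wrh] add [ajbq,rqwpu] -> 10 lines: qxvlk pus ygq asnh ajbq rqwpu dczym ebi lmjn legzt
Final line count: 10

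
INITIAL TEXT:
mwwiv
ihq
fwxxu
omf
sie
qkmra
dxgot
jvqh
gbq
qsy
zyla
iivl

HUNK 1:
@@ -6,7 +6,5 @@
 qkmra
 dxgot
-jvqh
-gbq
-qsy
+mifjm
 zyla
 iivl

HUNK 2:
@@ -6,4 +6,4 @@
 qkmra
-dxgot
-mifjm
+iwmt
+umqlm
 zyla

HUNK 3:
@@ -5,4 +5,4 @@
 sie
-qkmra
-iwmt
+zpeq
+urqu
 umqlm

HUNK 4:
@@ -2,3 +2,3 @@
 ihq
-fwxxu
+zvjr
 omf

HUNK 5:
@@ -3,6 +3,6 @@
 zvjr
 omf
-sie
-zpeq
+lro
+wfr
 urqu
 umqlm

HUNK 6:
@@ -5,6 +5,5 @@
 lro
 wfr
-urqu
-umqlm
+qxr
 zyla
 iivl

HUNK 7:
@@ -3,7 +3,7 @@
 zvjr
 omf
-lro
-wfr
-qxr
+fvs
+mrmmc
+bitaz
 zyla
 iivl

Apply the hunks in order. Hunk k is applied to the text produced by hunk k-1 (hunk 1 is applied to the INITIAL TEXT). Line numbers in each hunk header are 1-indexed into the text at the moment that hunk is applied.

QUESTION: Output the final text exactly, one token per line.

Answer: mwwiv
ihq
zvjr
omf
fvs
mrmmc
bitaz
zyla
iivl

Derivation:
Hunk 1: at line 6 remove [jvqh,gbq,qsy] add [mifjm] -> 10 lines: mwwiv ihq fwxxu omf sie qkmra dxgot mifjm zyla iivl
Hunk 2: at line 6 remove [dxgot,mifjm] add [iwmt,umqlm] -> 10 lines: mwwiv ihq fwxxu omf sie qkmra iwmt umqlm zyla iivl
Hunk 3: at line 5 remove [qkmra,iwmt] add [zpeq,urqu] -> 10 lines: mwwiv ihq fwxxu omf sie zpeq urqu umqlm zyla iivl
Hunk 4: at line 2 remove [fwxxu] add [zvjr] -> 10 lines: mwwiv ihq zvjr omf sie zpeq urqu umqlm zyla iivl
Hunk 5: at line 3 remove [sie,zpeq] add [lro,wfr] -> 10 lines: mwwiv ihq zvjr omf lro wfr urqu umqlm zyla iivl
Hunk 6: at line 5 remove [urqu,umqlm] add [qxr] -> 9 lines: mwwiv ihq zvjr omf lro wfr qxr zyla iivl
Hunk 7: at line 3 remove [lro,wfr,qxr] add [fvs,mrmmc,bitaz] -> 9 lines: mwwiv ihq zvjr omf fvs mrmmc bitaz zyla iivl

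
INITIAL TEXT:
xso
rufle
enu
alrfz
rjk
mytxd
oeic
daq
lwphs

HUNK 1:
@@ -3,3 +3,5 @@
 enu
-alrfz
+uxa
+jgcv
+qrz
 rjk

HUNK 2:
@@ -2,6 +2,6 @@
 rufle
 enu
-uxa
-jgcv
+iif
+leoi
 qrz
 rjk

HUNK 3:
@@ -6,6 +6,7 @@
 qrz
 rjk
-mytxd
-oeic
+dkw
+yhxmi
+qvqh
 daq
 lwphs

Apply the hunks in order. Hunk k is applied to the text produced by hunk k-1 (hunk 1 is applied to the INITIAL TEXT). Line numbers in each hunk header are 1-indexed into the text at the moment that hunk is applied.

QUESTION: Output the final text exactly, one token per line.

Hunk 1: at line 3 remove [alrfz] add [uxa,jgcv,qrz] -> 11 lines: xso rufle enu uxa jgcv qrz rjk mytxd oeic daq lwphs
Hunk 2: at line 2 remove [uxa,jgcv] add [iif,leoi] -> 11 lines: xso rufle enu iif leoi qrz rjk mytxd oeic daq lwphs
Hunk 3: at line 6 remove [mytxd,oeic] add [dkw,yhxmi,qvqh] -> 12 lines: xso rufle enu iif leoi qrz rjk dkw yhxmi qvqh daq lwphs

Answer: xso
rufle
enu
iif
leoi
qrz
rjk
dkw
yhxmi
qvqh
daq
lwphs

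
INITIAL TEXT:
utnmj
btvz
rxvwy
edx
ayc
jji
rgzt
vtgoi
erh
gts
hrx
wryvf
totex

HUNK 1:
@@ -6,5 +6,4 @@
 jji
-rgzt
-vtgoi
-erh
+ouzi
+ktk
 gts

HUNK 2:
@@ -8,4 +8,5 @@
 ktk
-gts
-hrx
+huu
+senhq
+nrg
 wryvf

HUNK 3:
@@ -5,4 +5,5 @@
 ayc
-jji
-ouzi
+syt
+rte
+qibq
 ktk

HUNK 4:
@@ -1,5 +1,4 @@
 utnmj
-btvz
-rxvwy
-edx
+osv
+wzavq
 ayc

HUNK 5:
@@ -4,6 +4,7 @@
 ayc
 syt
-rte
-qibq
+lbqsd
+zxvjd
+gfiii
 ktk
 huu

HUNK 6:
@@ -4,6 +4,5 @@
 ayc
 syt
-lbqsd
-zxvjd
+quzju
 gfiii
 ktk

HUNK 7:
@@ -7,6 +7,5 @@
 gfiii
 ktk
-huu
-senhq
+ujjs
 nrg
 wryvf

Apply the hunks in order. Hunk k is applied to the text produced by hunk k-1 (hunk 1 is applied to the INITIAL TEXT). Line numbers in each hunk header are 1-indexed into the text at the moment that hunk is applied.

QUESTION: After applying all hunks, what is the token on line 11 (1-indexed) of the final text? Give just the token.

Hunk 1: at line 6 remove [rgzt,vtgoi,erh] add [ouzi,ktk] -> 12 lines: utnmj btvz rxvwy edx ayc jji ouzi ktk gts hrx wryvf totex
Hunk 2: at line 8 remove [gts,hrx] add [huu,senhq,nrg] -> 13 lines: utnmj btvz rxvwy edx ayc jji ouzi ktk huu senhq nrg wryvf totex
Hunk 3: at line 5 remove [jji,ouzi] add [syt,rte,qibq] -> 14 lines: utnmj btvz rxvwy edx ayc syt rte qibq ktk huu senhq nrg wryvf totex
Hunk 4: at line 1 remove [btvz,rxvwy,edx] add [osv,wzavq] -> 13 lines: utnmj osv wzavq ayc syt rte qibq ktk huu senhq nrg wryvf totex
Hunk 5: at line 4 remove [rte,qibq] add [lbqsd,zxvjd,gfiii] -> 14 lines: utnmj osv wzavq ayc syt lbqsd zxvjd gfiii ktk huu senhq nrg wryvf totex
Hunk 6: at line 4 remove [lbqsd,zxvjd] add [quzju] -> 13 lines: utnmj osv wzavq ayc syt quzju gfiii ktk huu senhq nrg wryvf totex
Hunk 7: at line 7 remove [huu,senhq] add [ujjs] -> 12 lines: utnmj osv wzavq ayc syt quzju gfiii ktk ujjs nrg wryvf totex
Final line 11: wryvf

Answer: wryvf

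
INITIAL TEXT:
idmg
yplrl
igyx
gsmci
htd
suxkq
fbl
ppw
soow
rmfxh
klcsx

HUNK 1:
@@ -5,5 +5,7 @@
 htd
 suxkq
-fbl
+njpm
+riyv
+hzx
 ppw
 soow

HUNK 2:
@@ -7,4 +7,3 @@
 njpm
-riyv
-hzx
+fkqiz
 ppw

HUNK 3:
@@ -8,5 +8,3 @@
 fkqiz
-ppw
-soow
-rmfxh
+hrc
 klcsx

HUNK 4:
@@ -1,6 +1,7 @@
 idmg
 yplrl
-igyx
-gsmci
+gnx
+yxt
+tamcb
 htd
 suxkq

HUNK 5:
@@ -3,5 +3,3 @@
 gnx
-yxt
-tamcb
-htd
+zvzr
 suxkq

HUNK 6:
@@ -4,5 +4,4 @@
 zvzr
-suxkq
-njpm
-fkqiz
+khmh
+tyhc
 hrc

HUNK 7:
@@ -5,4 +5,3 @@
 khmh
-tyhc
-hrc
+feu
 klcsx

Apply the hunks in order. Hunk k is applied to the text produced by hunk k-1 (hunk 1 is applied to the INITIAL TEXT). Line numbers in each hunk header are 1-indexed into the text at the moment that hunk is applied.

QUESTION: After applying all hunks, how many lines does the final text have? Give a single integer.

Answer: 7

Derivation:
Hunk 1: at line 5 remove [fbl] add [njpm,riyv,hzx] -> 13 lines: idmg yplrl igyx gsmci htd suxkq njpm riyv hzx ppw soow rmfxh klcsx
Hunk 2: at line 7 remove [riyv,hzx] add [fkqiz] -> 12 lines: idmg yplrl igyx gsmci htd suxkq njpm fkqiz ppw soow rmfxh klcsx
Hunk 3: at line 8 remove [ppw,soow,rmfxh] add [hrc] -> 10 lines: idmg yplrl igyx gsmci htd suxkq njpm fkqiz hrc klcsx
Hunk 4: at line 1 remove [igyx,gsmci] add [gnx,yxt,tamcb] -> 11 lines: idmg yplrl gnx yxt tamcb htd suxkq njpm fkqiz hrc klcsx
Hunk 5: at line 3 remove [yxt,tamcb,htd] add [zvzr] -> 9 lines: idmg yplrl gnx zvzr suxkq njpm fkqiz hrc klcsx
Hunk 6: at line 4 remove [suxkq,njpm,fkqiz] add [khmh,tyhc] -> 8 lines: idmg yplrl gnx zvzr khmh tyhc hrc klcsx
Hunk 7: at line 5 remove [tyhc,hrc] add [feu] -> 7 lines: idmg yplrl gnx zvzr khmh feu klcsx
Final line count: 7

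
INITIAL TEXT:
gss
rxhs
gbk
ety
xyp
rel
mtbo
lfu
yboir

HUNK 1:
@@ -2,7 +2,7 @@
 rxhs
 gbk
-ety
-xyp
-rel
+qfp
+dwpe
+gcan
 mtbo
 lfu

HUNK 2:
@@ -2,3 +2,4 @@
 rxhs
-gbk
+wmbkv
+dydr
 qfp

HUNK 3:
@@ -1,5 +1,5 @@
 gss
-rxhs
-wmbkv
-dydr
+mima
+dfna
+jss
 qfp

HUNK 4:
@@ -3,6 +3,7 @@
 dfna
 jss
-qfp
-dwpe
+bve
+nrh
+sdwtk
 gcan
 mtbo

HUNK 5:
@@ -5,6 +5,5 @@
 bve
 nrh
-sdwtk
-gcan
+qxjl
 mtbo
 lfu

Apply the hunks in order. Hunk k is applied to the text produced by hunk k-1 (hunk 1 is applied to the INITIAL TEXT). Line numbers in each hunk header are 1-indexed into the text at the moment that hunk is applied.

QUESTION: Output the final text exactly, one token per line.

Hunk 1: at line 2 remove [ety,xyp,rel] add [qfp,dwpe,gcan] -> 9 lines: gss rxhs gbk qfp dwpe gcan mtbo lfu yboir
Hunk 2: at line 2 remove [gbk] add [wmbkv,dydr] -> 10 lines: gss rxhs wmbkv dydr qfp dwpe gcan mtbo lfu yboir
Hunk 3: at line 1 remove [rxhs,wmbkv,dydr] add [mima,dfna,jss] -> 10 lines: gss mima dfna jss qfp dwpe gcan mtbo lfu yboir
Hunk 4: at line 3 remove [qfp,dwpe] add [bve,nrh,sdwtk] -> 11 lines: gss mima dfna jss bve nrh sdwtk gcan mtbo lfu yboir
Hunk 5: at line 5 remove [sdwtk,gcan] add [qxjl] -> 10 lines: gss mima dfna jss bve nrh qxjl mtbo lfu yboir

Answer: gss
mima
dfna
jss
bve
nrh
qxjl
mtbo
lfu
yboir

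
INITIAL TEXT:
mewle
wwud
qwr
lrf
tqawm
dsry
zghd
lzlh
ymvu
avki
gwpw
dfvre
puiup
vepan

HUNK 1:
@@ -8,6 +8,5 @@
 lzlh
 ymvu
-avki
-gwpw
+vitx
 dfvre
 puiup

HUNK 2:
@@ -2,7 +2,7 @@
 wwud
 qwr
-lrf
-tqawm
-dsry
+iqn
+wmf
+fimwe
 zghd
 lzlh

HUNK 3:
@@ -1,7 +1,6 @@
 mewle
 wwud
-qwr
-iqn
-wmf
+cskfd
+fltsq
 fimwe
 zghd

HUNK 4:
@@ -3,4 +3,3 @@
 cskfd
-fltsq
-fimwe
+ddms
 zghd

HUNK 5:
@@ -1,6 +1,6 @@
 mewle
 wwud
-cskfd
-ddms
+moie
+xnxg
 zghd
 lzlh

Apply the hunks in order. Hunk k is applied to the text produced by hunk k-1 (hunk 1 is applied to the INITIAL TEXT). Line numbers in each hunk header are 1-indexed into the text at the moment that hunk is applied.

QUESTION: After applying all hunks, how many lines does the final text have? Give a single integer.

Answer: 11

Derivation:
Hunk 1: at line 8 remove [avki,gwpw] add [vitx] -> 13 lines: mewle wwud qwr lrf tqawm dsry zghd lzlh ymvu vitx dfvre puiup vepan
Hunk 2: at line 2 remove [lrf,tqawm,dsry] add [iqn,wmf,fimwe] -> 13 lines: mewle wwud qwr iqn wmf fimwe zghd lzlh ymvu vitx dfvre puiup vepan
Hunk 3: at line 1 remove [qwr,iqn,wmf] add [cskfd,fltsq] -> 12 lines: mewle wwud cskfd fltsq fimwe zghd lzlh ymvu vitx dfvre puiup vepan
Hunk 4: at line 3 remove [fltsq,fimwe] add [ddms] -> 11 lines: mewle wwud cskfd ddms zghd lzlh ymvu vitx dfvre puiup vepan
Hunk 5: at line 1 remove [cskfd,ddms] add [moie,xnxg] -> 11 lines: mewle wwud moie xnxg zghd lzlh ymvu vitx dfvre puiup vepan
Final line count: 11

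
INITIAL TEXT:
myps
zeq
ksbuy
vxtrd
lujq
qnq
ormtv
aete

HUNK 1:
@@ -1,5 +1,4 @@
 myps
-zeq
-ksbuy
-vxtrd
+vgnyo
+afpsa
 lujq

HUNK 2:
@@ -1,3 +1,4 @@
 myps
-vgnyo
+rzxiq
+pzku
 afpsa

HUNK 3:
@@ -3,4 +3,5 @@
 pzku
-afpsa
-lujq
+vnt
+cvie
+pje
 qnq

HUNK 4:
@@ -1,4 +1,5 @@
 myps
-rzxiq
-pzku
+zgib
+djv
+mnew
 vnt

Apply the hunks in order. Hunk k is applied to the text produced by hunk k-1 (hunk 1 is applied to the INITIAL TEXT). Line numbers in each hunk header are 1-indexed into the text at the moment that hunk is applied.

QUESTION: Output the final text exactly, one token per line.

Answer: myps
zgib
djv
mnew
vnt
cvie
pje
qnq
ormtv
aete

Derivation:
Hunk 1: at line 1 remove [zeq,ksbuy,vxtrd] add [vgnyo,afpsa] -> 7 lines: myps vgnyo afpsa lujq qnq ormtv aete
Hunk 2: at line 1 remove [vgnyo] add [rzxiq,pzku] -> 8 lines: myps rzxiq pzku afpsa lujq qnq ormtv aete
Hunk 3: at line 3 remove [afpsa,lujq] add [vnt,cvie,pje] -> 9 lines: myps rzxiq pzku vnt cvie pje qnq ormtv aete
Hunk 4: at line 1 remove [rzxiq,pzku] add [zgib,djv,mnew] -> 10 lines: myps zgib djv mnew vnt cvie pje qnq ormtv aete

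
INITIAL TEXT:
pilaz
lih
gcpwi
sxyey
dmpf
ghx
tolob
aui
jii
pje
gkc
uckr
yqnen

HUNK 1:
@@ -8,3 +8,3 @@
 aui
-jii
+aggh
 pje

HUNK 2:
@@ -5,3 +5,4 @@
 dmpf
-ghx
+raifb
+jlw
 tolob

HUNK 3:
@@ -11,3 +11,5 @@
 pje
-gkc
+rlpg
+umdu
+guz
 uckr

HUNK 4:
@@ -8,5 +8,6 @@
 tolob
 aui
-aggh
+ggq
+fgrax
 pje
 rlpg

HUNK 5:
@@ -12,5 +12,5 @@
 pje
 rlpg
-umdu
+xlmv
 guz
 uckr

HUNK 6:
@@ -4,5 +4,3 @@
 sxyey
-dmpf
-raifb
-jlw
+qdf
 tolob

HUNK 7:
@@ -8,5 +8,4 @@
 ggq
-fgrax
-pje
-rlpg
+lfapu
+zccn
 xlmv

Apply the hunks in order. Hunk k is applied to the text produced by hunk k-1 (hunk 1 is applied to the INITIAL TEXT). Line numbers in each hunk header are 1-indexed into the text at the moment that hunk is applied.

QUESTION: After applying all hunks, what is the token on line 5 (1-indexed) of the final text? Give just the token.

Answer: qdf

Derivation:
Hunk 1: at line 8 remove [jii] add [aggh] -> 13 lines: pilaz lih gcpwi sxyey dmpf ghx tolob aui aggh pje gkc uckr yqnen
Hunk 2: at line 5 remove [ghx] add [raifb,jlw] -> 14 lines: pilaz lih gcpwi sxyey dmpf raifb jlw tolob aui aggh pje gkc uckr yqnen
Hunk 3: at line 11 remove [gkc] add [rlpg,umdu,guz] -> 16 lines: pilaz lih gcpwi sxyey dmpf raifb jlw tolob aui aggh pje rlpg umdu guz uckr yqnen
Hunk 4: at line 8 remove [aggh] add [ggq,fgrax] -> 17 lines: pilaz lih gcpwi sxyey dmpf raifb jlw tolob aui ggq fgrax pje rlpg umdu guz uckr yqnen
Hunk 5: at line 12 remove [umdu] add [xlmv] -> 17 lines: pilaz lih gcpwi sxyey dmpf raifb jlw tolob aui ggq fgrax pje rlpg xlmv guz uckr yqnen
Hunk 6: at line 4 remove [dmpf,raifb,jlw] add [qdf] -> 15 lines: pilaz lih gcpwi sxyey qdf tolob aui ggq fgrax pje rlpg xlmv guz uckr yqnen
Hunk 7: at line 8 remove [fgrax,pje,rlpg] add [lfapu,zccn] -> 14 lines: pilaz lih gcpwi sxyey qdf tolob aui ggq lfapu zccn xlmv guz uckr yqnen
Final line 5: qdf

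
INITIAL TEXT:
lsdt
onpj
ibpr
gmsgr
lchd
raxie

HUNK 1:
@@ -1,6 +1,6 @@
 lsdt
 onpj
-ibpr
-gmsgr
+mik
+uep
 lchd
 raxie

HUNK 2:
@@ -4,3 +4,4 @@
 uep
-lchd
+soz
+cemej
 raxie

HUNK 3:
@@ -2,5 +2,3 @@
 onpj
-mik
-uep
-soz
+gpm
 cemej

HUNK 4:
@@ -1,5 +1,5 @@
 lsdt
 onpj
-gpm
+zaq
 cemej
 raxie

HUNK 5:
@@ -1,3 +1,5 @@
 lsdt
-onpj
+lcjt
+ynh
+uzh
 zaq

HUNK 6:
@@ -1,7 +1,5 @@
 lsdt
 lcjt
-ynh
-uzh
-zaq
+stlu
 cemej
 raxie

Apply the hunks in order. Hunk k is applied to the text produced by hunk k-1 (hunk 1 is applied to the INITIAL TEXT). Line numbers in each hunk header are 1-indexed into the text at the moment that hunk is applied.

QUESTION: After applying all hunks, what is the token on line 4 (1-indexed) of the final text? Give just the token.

Hunk 1: at line 1 remove [ibpr,gmsgr] add [mik,uep] -> 6 lines: lsdt onpj mik uep lchd raxie
Hunk 2: at line 4 remove [lchd] add [soz,cemej] -> 7 lines: lsdt onpj mik uep soz cemej raxie
Hunk 3: at line 2 remove [mik,uep,soz] add [gpm] -> 5 lines: lsdt onpj gpm cemej raxie
Hunk 4: at line 1 remove [gpm] add [zaq] -> 5 lines: lsdt onpj zaq cemej raxie
Hunk 5: at line 1 remove [onpj] add [lcjt,ynh,uzh] -> 7 lines: lsdt lcjt ynh uzh zaq cemej raxie
Hunk 6: at line 1 remove [ynh,uzh,zaq] add [stlu] -> 5 lines: lsdt lcjt stlu cemej raxie
Final line 4: cemej

Answer: cemej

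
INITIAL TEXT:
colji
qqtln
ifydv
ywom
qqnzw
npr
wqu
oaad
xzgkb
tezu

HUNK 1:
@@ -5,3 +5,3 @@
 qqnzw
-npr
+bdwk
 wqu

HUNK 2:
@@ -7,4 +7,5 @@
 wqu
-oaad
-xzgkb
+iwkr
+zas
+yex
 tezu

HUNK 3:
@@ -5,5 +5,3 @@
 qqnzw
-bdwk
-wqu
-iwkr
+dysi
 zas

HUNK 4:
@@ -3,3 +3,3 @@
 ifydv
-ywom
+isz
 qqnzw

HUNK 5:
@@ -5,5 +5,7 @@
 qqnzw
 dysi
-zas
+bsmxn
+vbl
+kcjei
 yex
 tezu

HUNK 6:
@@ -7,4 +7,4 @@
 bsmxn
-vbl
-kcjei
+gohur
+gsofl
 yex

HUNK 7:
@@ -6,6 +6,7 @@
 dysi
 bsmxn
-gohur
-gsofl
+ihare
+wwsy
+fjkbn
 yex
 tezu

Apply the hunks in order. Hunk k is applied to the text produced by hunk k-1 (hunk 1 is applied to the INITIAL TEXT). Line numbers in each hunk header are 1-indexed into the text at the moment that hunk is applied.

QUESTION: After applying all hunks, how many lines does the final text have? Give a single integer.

Hunk 1: at line 5 remove [npr] add [bdwk] -> 10 lines: colji qqtln ifydv ywom qqnzw bdwk wqu oaad xzgkb tezu
Hunk 2: at line 7 remove [oaad,xzgkb] add [iwkr,zas,yex] -> 11 lines: colji qqtln ifydv ywom qqnzw bdwk wqu iwkr zas yex tezu
Hunk 3: at line 5 remove [bdwk,wqu,iwkr] add [dysi] -> 9 lines: colji qqtln ifydv ywom qqnzw dysi zas yex tezu
Hunk 4: at line 3 remove [ywom] add [isz] -> 9 lines: colji qqtln ifydv isz qqnzw dysi zas yex tezu
Hunk 5: at line 5 remove [zas] add [bsmxn,vbl,kcjei] -> 11 lines: colji qqtln ifydv isz qqnzw dysi bsmxn vbl kcjei yex tezu
Hunk 6: at line 7 remove [vbl,kcjei] add [gohur,gsofl] -> 11 lines: colji qqtln ifydv isz qqnzw dysi bsmxn gohur gsofl yex tezu
Hunk 7: at line 6 remove [gohur,gsofl] add [ihare,wwsy,fjkbn] -> 12 lines: colji qqtln ifydv isz qqnzw dysi bsmxn ihare wwsy fjkbn yex tezu
Final line count: 12

Answer: 12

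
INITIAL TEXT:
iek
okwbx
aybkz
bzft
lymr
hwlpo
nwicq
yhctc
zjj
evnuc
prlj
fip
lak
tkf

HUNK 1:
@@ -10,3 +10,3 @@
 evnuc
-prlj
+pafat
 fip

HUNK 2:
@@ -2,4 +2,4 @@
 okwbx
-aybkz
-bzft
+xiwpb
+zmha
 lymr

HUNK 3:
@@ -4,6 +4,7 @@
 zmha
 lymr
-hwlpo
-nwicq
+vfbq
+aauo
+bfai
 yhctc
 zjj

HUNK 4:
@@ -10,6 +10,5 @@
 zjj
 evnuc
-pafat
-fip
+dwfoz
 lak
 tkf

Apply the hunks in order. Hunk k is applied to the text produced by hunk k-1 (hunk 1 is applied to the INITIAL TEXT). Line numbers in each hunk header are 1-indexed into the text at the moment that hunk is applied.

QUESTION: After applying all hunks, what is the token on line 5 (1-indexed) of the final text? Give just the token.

Answer: lymr

Derivation:
Hunk 1: at line 10 remove [prlj] add [pafat] -> 14 lines: iek okwbx aybkz bzft lymr hwlpo nwicq yhctc zjj evnuc pafat fip lak tkf
Hunk 2: at line 2 remove [aybkz,bzft] add [xiwpb,zmha] -> 14 lines: iek okwbx xiwpb zmha lymr hwlpo nwicq yhctc zjj evnuc pafat fip lak tkf
Hunk 3: at line 4 remove [hwlpo,nwicq] add [vfbq,aauo,bfai] -> 15 lines: iek okwbx xiwpb zmha lymr vfbq aauo bfai yhctc zjj evnuc pafat fip lak tkf
Hunk 4: at line 10 remove [pafat,fip] add [dwfoz] -> 14 lines: iek okwbx xiwpb zmha lymr vfbq aauo bfai yhctc zjj evnuc dwfoz lak tkf
Final line 5: lymr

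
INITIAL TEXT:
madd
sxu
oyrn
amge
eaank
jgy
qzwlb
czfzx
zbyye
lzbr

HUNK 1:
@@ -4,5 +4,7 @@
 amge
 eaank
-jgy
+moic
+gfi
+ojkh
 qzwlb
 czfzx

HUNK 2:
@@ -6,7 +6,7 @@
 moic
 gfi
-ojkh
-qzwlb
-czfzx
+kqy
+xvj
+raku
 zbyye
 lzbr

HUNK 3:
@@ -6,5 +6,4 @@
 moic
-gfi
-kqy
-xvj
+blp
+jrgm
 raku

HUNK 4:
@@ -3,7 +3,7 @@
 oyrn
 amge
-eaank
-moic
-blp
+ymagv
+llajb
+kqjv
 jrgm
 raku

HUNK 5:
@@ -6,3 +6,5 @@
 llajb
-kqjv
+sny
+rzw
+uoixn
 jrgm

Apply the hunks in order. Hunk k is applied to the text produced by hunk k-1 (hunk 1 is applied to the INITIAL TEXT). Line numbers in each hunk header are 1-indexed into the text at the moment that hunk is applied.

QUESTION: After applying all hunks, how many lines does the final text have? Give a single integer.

Hunk 1: at line 4 remove [jgy] add [moic,gfi,ojkh] -> 12 lines: madd sxu oyrn amge eaank moic gfi ojkh qzwlb czfzx zbyye lzbr
Hunk 2: at line 6 remove [ojkh,qzwlb,czfzx] add [kqy,xvj,raku] -> 12 lines: madd sxu oyrn amge eaank moic gfi kqy xvj raku zbyye lzbr
Hunk 3: at line 6 remove [gfi,kqy,xvj] add [blp,jrgm] -> 11 lines: madd sxu oyrn amge eaank moic blp jrgm raku zbyye lzbr
Hunk 4: at line 3 remove [eaank,moic,blp] add [ymagv,llajb,kqjv] -> 11 lines: madd sxu oyrn amge ymagv llajb kqjv jrgm raku zbyye lzbr
Hunk 5: at line 6 remove [kqjv] add [sny,rzw,uoixn] -> 13 lines: madd sxu oyrn amge ymagv llajb sny rzw uoixn jrgm raku zbyye lzbr
Final line count: 13

Answer: 13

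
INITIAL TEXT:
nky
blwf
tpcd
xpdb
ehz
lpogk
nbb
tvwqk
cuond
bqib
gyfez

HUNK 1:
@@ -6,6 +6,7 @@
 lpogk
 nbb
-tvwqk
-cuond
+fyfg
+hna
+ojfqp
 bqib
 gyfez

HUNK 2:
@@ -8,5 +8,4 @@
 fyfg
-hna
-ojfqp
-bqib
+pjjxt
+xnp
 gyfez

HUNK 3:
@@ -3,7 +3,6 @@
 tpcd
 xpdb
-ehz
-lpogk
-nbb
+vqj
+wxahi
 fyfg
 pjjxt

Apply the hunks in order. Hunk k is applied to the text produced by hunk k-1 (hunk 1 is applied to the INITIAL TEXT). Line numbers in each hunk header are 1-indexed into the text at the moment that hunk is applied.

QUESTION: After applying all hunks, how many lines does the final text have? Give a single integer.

Hunk 1: at line 6 remove [tvwqk,cuond] add [fyfg,hna,ojfqp] -> 12 lines: nky blwf tpcd xpdb ehz lpogk nbb fyfg hna ojfqp bqib gyfez
Hunk 2: at line 8 remove [hna,ojfqp,bqib] add [pjjxt,xnp] -> 11 lines: nky blwf tpcd xpdb ehz lpogk nbb fyfg pjjxt xnp gyfez
Hunk 3: at line 3 remove [ehz,lpogk,nbb] add [vqj,wxahi] -> 10 lines: nky blwf tpcd xpdb vqj wxahi fyfg pjjxt xnp gyfez
Final line count: 10

Answer: 10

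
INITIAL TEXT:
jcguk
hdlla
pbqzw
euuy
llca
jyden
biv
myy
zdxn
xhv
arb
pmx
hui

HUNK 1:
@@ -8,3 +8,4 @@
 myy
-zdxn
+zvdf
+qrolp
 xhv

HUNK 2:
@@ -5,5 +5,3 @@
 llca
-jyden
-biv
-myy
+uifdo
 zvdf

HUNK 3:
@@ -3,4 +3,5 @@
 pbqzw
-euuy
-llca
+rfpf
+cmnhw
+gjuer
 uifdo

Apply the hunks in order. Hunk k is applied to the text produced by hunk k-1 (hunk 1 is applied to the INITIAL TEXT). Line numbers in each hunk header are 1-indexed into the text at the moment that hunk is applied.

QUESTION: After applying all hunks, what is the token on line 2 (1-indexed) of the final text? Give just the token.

Answer: hdlla

Derivation:
Hunk 1: at line 8 remove [zdxn] add [zvdf,qrolp] -> 14 lines: jcguk hdlla pbqzw euuy llca jyden biv myy zvdf qrolp xhv arb pmx hui
Hunk 2: at line 5 remove [jyden,biv,myy] add [uifdo] -> 12 lines: jcguk hdlla pbqzw euuy llca uifdo zvdf qrolp xhv arb pmx hui
Hunk 3: at line 3 remove [euuy,llca] add [rfpf,cmnhw,gjuer] -> 13 lines: jcguk hdlla pbqzw rfpf cmnhw gjuer uifdo zvdf qrolp xhv arb pmx hui
Final line 2: hdlla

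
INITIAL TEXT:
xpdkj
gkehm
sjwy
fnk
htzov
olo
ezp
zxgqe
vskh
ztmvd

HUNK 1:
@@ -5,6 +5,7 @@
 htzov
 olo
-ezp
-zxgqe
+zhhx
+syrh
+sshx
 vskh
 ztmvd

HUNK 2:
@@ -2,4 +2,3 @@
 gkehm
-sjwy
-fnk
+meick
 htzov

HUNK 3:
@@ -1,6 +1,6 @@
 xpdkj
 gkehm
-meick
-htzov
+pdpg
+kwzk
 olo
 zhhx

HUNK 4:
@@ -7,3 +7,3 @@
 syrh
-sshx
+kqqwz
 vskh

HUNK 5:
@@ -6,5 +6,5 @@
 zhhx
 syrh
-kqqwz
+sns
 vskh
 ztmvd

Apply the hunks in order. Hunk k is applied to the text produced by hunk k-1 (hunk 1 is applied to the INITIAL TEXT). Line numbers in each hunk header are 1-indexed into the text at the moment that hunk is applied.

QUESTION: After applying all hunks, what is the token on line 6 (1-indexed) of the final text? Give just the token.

Hunk 1: at line 5 remove [ezp,zxgqe] add [zhhx,syrh,sshx] -> 11 lines: xpdkj gkehm sjwy fnk htzov olo zhhx syrh sshx vskh ztmvd
Hunk 2: at line 2 remove [sjwy,fnk] add [meick] -> 10 lines: xpdkj gkehm meick htzov olo zhhx syrh sshx vskh ztmvd
Hunk 3: at line 1 remove [meick,htzov] add [pdpg,kwzk] -> 10 lines: xpdkj gkehm pdpg kwzk olo zhhx syrh sshx vskh ztmvd
Hunk 4: at line 7 remove [sshx] add [kqqwz] -> 10 lines: xpdkj gkehm pdpg kwzk olo zhhx syrh kqqwz vskh ztmvd
Hunk 5: at line 6 remove [kqqwz] add [sns] -> 10 lines: xpdkj gkehm pdpg kwzk olo zhhx syrh sns vskh ztmvd
Final line 6: zhhx

Answer: zhhx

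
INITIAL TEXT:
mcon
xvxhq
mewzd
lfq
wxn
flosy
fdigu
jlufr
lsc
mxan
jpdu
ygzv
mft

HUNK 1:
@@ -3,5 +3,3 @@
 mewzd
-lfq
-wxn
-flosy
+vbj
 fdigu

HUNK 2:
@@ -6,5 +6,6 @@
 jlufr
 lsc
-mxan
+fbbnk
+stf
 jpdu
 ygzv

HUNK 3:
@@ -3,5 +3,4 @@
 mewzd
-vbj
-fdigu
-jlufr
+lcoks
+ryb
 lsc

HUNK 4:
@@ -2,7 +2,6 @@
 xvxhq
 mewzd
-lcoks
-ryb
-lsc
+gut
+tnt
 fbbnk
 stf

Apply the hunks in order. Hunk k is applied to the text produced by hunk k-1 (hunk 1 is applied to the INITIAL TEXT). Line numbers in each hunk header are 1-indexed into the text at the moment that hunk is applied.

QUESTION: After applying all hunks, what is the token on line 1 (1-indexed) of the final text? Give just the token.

Hunk 1: at line 3 remove [lfq,wxn,flosy] add [vbj] -> 11 lines: mcon xvxhq mewzd vbj fdigu jlufr lsc mxan jpdu ygzv mft
Hunk 2: at line 6 remove [mxan] add [fbbnk,stf] -> 12 lines: mcon xvxhq mewzd vbj fdigu jlufr lsc fbbnk stf jpdu ygzv mft
Hunk 3: at line 3 remove [vbj,fdigu,jlufr] add [lcoks,ryb] -> 11 lines: mcon xvxhq mewzd lcoks ryb lsc fbbnk stf jpdu ygzv mft
Hunk 4: at line 2 remove [lcoks,ryb,lsc] add [gut,tnt] -> 10 lines: mcon xvxhq mewzd gut tnt fbbnk stf jpdu ygzv mft
Final line 1: mcon

Answer: mcon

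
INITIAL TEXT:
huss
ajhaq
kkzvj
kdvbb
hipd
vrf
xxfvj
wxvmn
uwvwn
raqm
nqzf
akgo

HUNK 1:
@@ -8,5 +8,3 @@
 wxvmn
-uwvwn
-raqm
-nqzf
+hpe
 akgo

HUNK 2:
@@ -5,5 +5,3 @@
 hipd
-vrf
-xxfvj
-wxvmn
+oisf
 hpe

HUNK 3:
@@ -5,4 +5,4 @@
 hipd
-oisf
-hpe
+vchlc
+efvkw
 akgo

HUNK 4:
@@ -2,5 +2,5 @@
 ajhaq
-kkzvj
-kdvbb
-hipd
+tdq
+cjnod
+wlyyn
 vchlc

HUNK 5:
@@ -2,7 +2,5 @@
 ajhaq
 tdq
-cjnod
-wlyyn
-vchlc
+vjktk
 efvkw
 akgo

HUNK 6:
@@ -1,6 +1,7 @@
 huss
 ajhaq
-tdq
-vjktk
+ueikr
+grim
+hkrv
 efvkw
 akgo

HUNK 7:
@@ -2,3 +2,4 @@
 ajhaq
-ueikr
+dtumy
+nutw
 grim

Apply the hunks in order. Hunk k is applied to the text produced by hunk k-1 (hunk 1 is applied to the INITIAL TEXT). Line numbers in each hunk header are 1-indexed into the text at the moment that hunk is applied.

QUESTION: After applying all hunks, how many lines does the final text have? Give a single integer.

Answer: 8

Derivation:
Hunk 1: at line 8 remove [uwvwn,raqm,nqzf] add [hpe] -> 10 lines: huss ajhaq kkzvj kdvbb hipd vrf xxfvj wxvmn hpe akgo
Hunk 2: at line 5 remove [vrf,xxfvj,wxvmn] add [oisf] -> 8 lines: huss ajhaq kkzvj kdvbb hipd oisf hpe akgo
Hunk 3: at line 5 remove [oisf,hpe] add [vchlc,efvkw] -> 8 lines: huss ajhaq kkzvj kdvbb hipd vchlc efvkw akgo
Hunk 4: at line 2 remove [kkzvj,kdvbb,hipd] add [tdq,cjnod,wlyyn] -> 8 lines: huss ajhaq tdq cjnod wlyyn vchlc efvkw akgo
Hunk 5: at line 2 remove [cjnod,wlyyn,vchlc] add [vjktk] -> 6 lines: huss ajhaq tdq vjktk efvkw akgo
Hunk 6: at line 1 remove [tdq,vjktk] add [ueikr,grim,hkrv] -> 7 lines: huss ajhaq ueikr grim hkrv efvkw akgo
Hunk 7: at line 2 remove [ueikr] add [dtumy,nutw] -> 8 lines: huss ajhaq dtumy nutw grim hkrv efvkw akgo
Final line count: 8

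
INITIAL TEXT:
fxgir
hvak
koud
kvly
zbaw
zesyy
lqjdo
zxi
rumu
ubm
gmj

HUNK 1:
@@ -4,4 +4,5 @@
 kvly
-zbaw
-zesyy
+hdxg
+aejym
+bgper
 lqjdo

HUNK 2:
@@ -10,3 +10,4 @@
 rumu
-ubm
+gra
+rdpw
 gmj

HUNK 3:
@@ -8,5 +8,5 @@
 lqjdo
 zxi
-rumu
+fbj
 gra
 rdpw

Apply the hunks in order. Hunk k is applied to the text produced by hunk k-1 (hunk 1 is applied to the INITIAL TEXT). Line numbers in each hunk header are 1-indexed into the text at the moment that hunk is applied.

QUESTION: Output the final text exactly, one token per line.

Hunk 1: at line 4 remove [zbaw,zesyy] add [hdxg,aejym,bgper] -> 12 lines: fxgir hvak koud kvly hdxg aejym bgper lqjdo zxi rumu ubm gmj
Hunk 2: at line 10 remove [ubm] add [gra,rdpw] -> 13 lines: fxgir hvak koud kvly hdxg aejym bgper lqjdo zxi rumu gra rdpw gmj
Hunk 3: at line 8 remove [rumu] add [fbj] -> 13 lines: fxgir hvak koud kvly hdxg aejym bgper lqjdo zxi fbj gra rdpw gmj

Answer: fxgir
hvak
koud
kvly
hdxg
aejym
bgper
lqjdo
zxi
fbj
gra
rdpw
gmj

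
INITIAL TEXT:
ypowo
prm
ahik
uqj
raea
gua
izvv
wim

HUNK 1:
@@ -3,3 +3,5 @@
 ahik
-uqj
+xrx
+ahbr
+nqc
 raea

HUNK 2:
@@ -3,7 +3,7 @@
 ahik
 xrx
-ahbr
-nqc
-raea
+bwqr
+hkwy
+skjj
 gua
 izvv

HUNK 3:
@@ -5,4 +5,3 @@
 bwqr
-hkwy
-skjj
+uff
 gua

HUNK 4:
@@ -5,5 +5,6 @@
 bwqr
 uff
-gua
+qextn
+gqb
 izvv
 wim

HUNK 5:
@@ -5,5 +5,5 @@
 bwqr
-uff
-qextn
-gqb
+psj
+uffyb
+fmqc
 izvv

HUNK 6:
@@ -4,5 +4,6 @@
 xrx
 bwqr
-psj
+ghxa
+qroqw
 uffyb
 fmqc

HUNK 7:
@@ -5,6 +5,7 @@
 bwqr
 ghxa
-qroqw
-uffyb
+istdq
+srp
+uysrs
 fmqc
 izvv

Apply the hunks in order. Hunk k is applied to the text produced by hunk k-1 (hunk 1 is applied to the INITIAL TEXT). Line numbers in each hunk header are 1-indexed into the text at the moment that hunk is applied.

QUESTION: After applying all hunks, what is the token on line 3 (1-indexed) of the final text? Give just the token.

Answer: ahik

Derivation:
Hunk 1: at line 3 remove [uqj] add [xrx,ahbr,nqc] -> 10 lines: ypowo prm ahik xrx ahbr nqc raea gua izvv wim
Hunk 2: at line 3 remove [ahbr,nqc,raea] add [bwqr,hkwy,skjj] -> 10 lines: ypowo prm ahik xrx bwqr hkwy skjj gua izvv wim
Hunk 3: at line 5 remove [hkwy,skjj] add [uff] -> 9 lines: ypowo prm ahik xrx bwqr uff gua izvv wim
Hunk 4: at line 5 remove [gua] add [qextn,gqb] -> 10 lines: ypowo prm ahik xrx bwqr uff qextn gqb izvv wim
Hunk 5: at line 5 remove [uff,qextn,gqb] add [psj,uffyb,fmqc] -> 10 lines: ypowo prm ahik xrx bwqr psj uffyb fmqc izvv wim
Hunk 6: at line 4 remove [psj] add [ghxa,qroqw] -> 11 lines: ypowo prm ahik xrx bwqr ghxa qroqw uffyb fmqc izvv wim
Hunk 7: at line 5 remove [qroqw,uffyb] add [istdq,srp,uysrs] -> 12 lines: ypowo prm ahik xrx bwqr ghxa istdq srp uysrs fmqc izvv wim
Final line 3: ahik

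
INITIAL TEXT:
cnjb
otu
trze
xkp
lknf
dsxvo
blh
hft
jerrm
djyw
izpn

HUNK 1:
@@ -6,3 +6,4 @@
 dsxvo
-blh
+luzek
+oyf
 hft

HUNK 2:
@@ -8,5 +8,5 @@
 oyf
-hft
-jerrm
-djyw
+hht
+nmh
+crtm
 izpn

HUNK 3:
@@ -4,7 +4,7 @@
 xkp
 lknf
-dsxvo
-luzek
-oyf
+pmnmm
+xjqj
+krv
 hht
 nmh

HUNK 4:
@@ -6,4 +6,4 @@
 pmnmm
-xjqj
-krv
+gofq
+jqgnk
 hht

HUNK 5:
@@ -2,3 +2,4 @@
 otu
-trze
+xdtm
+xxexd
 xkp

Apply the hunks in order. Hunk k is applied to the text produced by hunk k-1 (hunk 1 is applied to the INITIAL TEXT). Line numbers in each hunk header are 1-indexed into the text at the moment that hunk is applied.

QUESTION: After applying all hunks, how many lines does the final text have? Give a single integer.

Answer: 13

Derivation:
Hunk 1: at line 6 remove [blh] add [luzek,oyf] -> 12 lines: cnjb otu trze xkp lknf dsxvo luzek oyf hft jerrm djyw izpn
Hunk 2: at line 8 remove [hft,jerrm,djyw] add [hht,nmh,crtm] -> 12 lines: cnjb otu trze xkp lknf dsxvo luzek oyf hht nmh crtm izpn
Hunk 3: at line 4 remove [dsxvo,luzek,oyf] add [pmnmm,xjqj,krv] -> 12 lines: cnjb otu trze xkp lknf pmnmm xjqj krv hht nmh crtm izpn
Hunk 4: at line 6 remove [xjqj,krv] add [gofq,jqgnk] -> 12 lines: cnjb otu trze xkp lknf pmnmm gofq jqgnk hht nmh crtm izpn
Hunk 5: at line 2 remove [trze] add [xdtm,xxexd] -> 13 lines: cnjb otu xdtm xxexd xkp lknf pmnmm gofq jqgnk hht nmh crtm izpn
Final line count: 13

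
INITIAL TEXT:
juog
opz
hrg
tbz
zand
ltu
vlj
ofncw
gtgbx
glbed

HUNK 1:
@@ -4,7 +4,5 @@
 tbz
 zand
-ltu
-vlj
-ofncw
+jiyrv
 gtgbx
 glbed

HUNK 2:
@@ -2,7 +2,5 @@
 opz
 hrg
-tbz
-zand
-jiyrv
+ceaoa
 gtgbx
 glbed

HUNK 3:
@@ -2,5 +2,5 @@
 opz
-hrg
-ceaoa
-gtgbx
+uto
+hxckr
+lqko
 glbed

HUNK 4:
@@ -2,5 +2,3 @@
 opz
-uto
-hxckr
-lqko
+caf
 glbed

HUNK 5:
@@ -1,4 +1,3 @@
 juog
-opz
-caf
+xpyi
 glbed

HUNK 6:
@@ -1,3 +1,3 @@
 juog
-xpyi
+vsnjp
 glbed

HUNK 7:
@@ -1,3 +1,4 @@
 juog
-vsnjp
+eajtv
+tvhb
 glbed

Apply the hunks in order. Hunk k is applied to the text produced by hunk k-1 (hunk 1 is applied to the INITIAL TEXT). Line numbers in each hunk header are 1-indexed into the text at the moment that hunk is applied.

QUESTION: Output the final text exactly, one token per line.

Hunk 1: at line 4 remove [ltu,vlj,ofncw] add [jiyrv] -> 8 lines: juog opz hrg tbz zand jiyrv gtgbx glbed
Hunk 2: at line 2 remove [tbz,zand,jiyrv] add [ceaoa] -> 6 lines: juog opz hrg ceaoa gtgbx glbed
Hunk 3: at line 2 remove [hrg,ceaoa,gtgbx] add [uto,hxckr,lqko] -> 6 lines: juog opz uto hxckr lqko glbed
Hunk 4: at line 2 remove [uto,hxckr,lqko] add [caf] -> 4 lines: juog opz caf glbed
Hunk 5: at line 1 remove [opz,caf] add [xpyi] -> 3 lines: juog xpyi glbed
Hunk 6: at line 1 remove [xpyi] add [vsnjp] -> 3 lines: juog vsnjp glbed
Hunk 7: at line 1 remove [vsnjp] add [eajtv,tvhb] -> 4 lines: juog eajtv tvhb glbed

Answer: juog
eajtv
tvhb
glbed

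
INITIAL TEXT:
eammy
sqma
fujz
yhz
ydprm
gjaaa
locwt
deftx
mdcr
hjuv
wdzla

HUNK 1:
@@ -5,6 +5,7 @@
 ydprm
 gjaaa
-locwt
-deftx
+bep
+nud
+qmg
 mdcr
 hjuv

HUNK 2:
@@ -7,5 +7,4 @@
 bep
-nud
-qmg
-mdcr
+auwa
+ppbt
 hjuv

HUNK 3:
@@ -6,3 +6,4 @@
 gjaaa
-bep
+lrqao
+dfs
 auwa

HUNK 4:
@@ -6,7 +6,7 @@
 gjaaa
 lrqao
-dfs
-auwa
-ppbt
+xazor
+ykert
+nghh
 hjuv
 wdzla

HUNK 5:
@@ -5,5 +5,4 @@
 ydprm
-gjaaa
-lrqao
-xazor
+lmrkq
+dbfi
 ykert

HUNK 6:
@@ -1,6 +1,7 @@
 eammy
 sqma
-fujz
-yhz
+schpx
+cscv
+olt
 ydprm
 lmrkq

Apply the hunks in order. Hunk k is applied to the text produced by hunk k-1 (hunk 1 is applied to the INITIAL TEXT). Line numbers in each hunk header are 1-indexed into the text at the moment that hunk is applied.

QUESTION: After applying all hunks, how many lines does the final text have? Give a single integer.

Hunk 1: at line 5 remove [locwt,deftx] add [bep,nud,qmg] -> 12 lines: eammy sqma fujz yhz ydprm gjaaa bep nud qmg mdcr hjuv wdzla
Hunk 2: at line 7 remove [nud,qmg,mdcr] add [auwa,ppbt] -> 11 lines: eammy sqma fujz yhz ydprm gjaaa bep auwa ppbt hjuv wdzla
Hunk 3: at line 6 remove [bep] add [lrqao,dfs] -> 12 lines: eammy sqma fujz yhz ydprm gjaaa lrqao dfs auwa ppbt hjuv wdzla
Hunk 4: at line 6 remove [dfs,auwa,ppbt] add [xazor,ykert,nghh] -> 12 lines: eammy sqma fujz yhz ydprm gjaaa lrqao xazor ykert nghh hjuv wdzla
Hunk 5: at line 5 remove [gjaaa,lrqao,xazor] add [lmrkq,dbfi] -> 11 lines: eammy sqma fujz yhz ydprm lmrkq dbfi ykert nghh hjuv wdzla
Hunk 6: at line 1 remove [fujz,yhz] add [schpx,cscv,olt] -> 12 lines: eammy sqma schpx cscv olt ydprm lmrkq dbfi ykert nghh hjuv wdzla
Final line count: 12

Answer: 12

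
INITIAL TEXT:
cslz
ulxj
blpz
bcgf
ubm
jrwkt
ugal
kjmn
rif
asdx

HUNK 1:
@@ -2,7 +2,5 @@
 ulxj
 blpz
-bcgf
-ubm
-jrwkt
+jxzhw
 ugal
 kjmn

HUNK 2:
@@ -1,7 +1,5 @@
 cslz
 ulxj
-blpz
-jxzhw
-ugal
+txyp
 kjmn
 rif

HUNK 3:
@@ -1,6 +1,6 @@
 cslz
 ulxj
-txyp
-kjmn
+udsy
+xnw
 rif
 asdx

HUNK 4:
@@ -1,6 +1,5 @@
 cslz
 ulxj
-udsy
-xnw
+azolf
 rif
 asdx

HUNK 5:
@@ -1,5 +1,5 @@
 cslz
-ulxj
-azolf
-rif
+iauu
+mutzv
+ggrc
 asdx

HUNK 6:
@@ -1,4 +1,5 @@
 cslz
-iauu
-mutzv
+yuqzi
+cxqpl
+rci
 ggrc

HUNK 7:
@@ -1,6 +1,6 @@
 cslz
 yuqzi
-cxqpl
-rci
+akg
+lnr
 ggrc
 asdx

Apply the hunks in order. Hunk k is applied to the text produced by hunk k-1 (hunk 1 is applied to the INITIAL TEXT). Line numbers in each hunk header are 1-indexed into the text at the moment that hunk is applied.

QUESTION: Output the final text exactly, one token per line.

Answer: cslz
yuqzi
akg
lnr
ggrc
asdx

Derivation:
Hunk 1: at line 2 remove [bcgf,ubm,jrwkt] add [jxzhw] -> 8 lines: cslz ulxj blpz jxzhw ugal kjmn rif asdx
Hunk 2: at line 1 remove [blpz,jxzhw,ugal] add [txyp] -> 6 lines: cslz ulxj txyp kjmn rif asdx
Hunk 3: at line 1 remove [txyp,kjmn] add [udsy,xnw] -> 6 lines: cslz ulxj udsy xnw rif asdx
Hunk 4: at line 1 remove [udsy,xnw] add [azolf] -> 5 lines: cslz ulxj azolf rif asdx
Hunk 5: at line 1 remove [ulxj,azolf,rif] add [iauu,mutzv,ggrc] -> 5 lines: cslz iauu mutzv ggrc asdx
Hunk 6: at line 1 remove [iauu,mutzv] add [yuqzi,cxqpl,rci] -> 6 lines: cslz yuqzi cxqpl rci ggrc asdx
Hunk 7: at line 1 remove [cxqpl,rci] add [akg,lnr] -> 6 lines: cslz yuqzi akg lnr ggrc asdx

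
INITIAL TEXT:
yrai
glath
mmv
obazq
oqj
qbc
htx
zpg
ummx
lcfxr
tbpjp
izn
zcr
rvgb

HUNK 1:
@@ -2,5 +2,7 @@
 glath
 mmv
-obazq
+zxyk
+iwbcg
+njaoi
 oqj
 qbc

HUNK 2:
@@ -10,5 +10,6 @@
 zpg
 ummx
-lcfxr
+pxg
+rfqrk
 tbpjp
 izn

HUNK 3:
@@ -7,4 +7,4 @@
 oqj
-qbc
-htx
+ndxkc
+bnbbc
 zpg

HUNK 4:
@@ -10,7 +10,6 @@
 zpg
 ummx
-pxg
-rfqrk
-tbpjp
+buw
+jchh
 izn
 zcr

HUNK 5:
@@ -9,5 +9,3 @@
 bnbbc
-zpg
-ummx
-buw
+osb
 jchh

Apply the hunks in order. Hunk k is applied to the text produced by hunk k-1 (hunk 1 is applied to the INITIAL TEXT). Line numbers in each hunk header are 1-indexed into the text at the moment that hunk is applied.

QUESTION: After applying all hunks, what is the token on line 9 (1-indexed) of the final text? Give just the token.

Hunk 1: at line 2 remove [obazq] add [zxyk,iwbcg,njaoi] -> 16 lines: yrai glath mmv zxyk iwbcg njaoi oqj qbc htx zpg ummx lcfxr tbpjp izn zcr rvgb
Hunk 2: at line 10 remove [lcfxr] add [pxg,rfqrk] -> 17 lines: yrai glath mmv zxyk iwbcg njaoi oqj qbc htx zpg ummx pxg rfqrk tbpjp izn zcr rvgb
Hunk 3: at line 7 remove [qbc,htx] add [ndxkc,bnbbc] -> 17 lines: yrai glath mmv zxyk iwbcg njaoi oqj ndxkc bnbbc zpg ummx pxg rfqrk tbpjp izn zcr rvgb
Hunk 4: at line 10 remove [pxg,rfqrk,tbpjp] add [buw,jchh] -> 16 lines: yrai glath mmv zxyk iwbcg njaoi oqj ndxkc bnbbc zpg ummx buw jchh izn zcr rvgb
Hunk 5: at line 9 remove [zpg,ummx,buw] add [osb] -> 14 lines: yrai glath mmv zxyk iwbcg njaoi oqj ndxkc bnbbc osb jchh izn zcr rvgb
Final line 9: bnbbc

Answer: bnbbc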